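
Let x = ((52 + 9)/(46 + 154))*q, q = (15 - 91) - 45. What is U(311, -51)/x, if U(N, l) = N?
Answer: -62200/7381 ≈ -8.4270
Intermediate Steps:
q = -121 (q = -76 - 45 = -121)
x = -7381/200 (x = ((52 + 9)/(46 + 154))*(-121) = (61/200)*(-121) = -7381/200 ≈ -36.905)
U(311, -51)/x = 311/(-7381/200) = 311*(-200/7381) = -62200/7381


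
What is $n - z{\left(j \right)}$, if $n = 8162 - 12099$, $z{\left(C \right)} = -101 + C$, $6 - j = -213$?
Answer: $-4055$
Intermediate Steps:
$j = 219$ ($j = 6 - -213 = 6 + 213 = 219$)
$n = -3937$ ($n = 8162 - 12099 = -3937$)
$n - z{\left(j \right)} = -3937 - \left(-101 + 219\right) = -3937 - 118 = -4055$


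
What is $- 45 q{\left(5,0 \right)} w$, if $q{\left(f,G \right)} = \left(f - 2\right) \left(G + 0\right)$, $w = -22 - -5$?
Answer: $0$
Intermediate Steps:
$w = -17$ ($w = -22 + 5 = -17$)
$q{\left(f,G \right)} = G \left(-2 + f\right)$ ($q{\left(f,G \right)} = \left(-2 + f\right) G = G \left(-2 + f\right)$)
$- 45 q{\left(5,0 \right)} w = - 45 \cdot 0 \left(-2 + 5\right) \left(-17\right) = - 45 \cdot 0 \cdot 3 \left(-17\right) = \left(-45\right) 0 \left(-17\right) = 0 \left(-17\right) = 0$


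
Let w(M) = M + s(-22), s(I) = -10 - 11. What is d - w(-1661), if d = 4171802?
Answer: 4173484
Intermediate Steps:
s(I) = -21
w(M) = -21 + M (w(M) = M - 21 = -21 + M)
d - w(-1661) = 4171802 - (-21 - 1661) = 4171802 - 1*(-1682) = 4171802 + 1682 = 4173484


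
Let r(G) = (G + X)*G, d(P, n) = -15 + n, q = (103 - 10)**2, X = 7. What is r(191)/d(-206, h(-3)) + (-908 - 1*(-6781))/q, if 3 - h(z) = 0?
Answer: -54502901/17298 ≈ -3150.8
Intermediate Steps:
h(z) = 3 (h(z) = 3 - 1*0 = 3 + 0 = 3)
q = 8649 (q = 93**2 = 8649)
r(G) = G*(7 + G) (r(G) = (G + 7)*G = (7 + G)*G = G*(7 + G))
r(191)/d(-206, h(-3)) + (-908 - 1*(-6781))/q = (191*(7 + 191))/(-15 + 3) + (-908 - 1*(-6781))/8649 = (191*198)/(-12) + (-908 + 6781)*(1/8649) = 37818*(-1/12) + 5873*(1/8649) = -6303/2 + 5873/8649 = -54502901/17298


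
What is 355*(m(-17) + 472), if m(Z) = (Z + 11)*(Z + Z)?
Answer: 239980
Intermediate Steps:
m(Z) = 2*Z*(11 + Z) (m(Z) = (11 + Z)*(2*Z) = 2*Z*(11 + Z))
355*(m(-17) + 472) = 355*(2*(-17)*(11 - 17) + 472) = 355*(2*(-17)*(-6) + 472) = 355*(204 + 472) = 355*676 = 239980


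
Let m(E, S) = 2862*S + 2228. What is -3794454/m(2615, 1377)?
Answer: -1897227/1971601 ≈ -0.96228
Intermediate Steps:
m(E, S) = 2228 + 2862*S
-3794454/m(2615, 1377) = -3794454/(2228 + 2862*1377) = -3794454/(2228 + 3940974) = -3794454/3943202 = -3794454*1/3943202 = -1897227/1971601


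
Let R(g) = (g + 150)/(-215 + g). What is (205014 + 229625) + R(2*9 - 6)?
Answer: 88231555/203 ≈ 4.3464e+5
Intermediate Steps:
R(g) = (150 + g)/(-215 + g)
(205014 + 229625) + R(2*9 - 6) = (205014 + 229625) + (150 + (2*9 - 6))/(-215 + (2*9 - 6)) = 434639 + (150 + (18 - 6))/(-215 + (18 - 6)) = 434639 + (150 + 12)/(-215 + 12) = 434639 + 162/(-203) = 434639 - 1/203*162 = 434639 - 162/203 = 88231555/203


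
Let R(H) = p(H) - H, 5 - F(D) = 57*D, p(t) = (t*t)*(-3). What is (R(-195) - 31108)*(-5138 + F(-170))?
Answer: -660710316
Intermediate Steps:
p(t) = -3*t² (p(t) = t²*(-3) = -3*t²)
F(D) = 5 - 57*D
R(H) = -H - 3*H² (R(H) = -3*H² - H = -H - 3*H²)
(R(-195) - 31108)*(-5138 + F(-170)) = (-195*(-1 - 3*(-195)) - 31108)*(-5138 + (5 - 57*(-170))) = (-195*(-1 + 585) - 31108)*(-5138 + (5 + 9690)) = (-195*584 - 31108)*(-5138 + 9695) = (-113880 - 31108)*4557 = -144988*4557 = -660710316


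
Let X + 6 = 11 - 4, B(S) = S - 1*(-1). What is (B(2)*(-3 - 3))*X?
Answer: -18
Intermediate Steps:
B(S) = 1 + S (B(S) = S + 1 = 1 + S)
X = 1 (X = -6 + (11 - 4) = -6 + 7 = 1)
(B(2)*(-3 - 3))*X = ((1 + 2)*(-3 - 3))*1 = (3*(-6))*1 = -18*1 = -18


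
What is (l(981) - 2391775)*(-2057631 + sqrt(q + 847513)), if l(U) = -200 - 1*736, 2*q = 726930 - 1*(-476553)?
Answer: 4923316327641 - 2392711*sqrt(5797018)/2 ≈ 4.9204e+12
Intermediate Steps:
q = 1203483/2 (q = (726930 - 1*(-476553))/2 = (726930 + 476553)/2 = (1/2)*1203483 = 1203483/2 ≈ 6.0174e+5)
l(U) = -936 (l(U) = -200 - 736 = -936)
(l(981) - 2391775)*(-2057631 + sqrt(q + 847513)) = (-936 - 2391775)*(-2057631 + sqrt(1203483/2 + 847513)) = -2392711*(-2057631 + sqrt(2898509/2)) = -2392711*(-2057631 + sqrt(5797018)/2) = 4923316327641 - 2392711*sqrt(5797018)/2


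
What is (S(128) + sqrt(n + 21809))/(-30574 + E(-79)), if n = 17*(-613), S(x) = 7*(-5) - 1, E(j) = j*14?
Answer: 1/880 - sqrt(2847)/15840 ≈ -0.0022322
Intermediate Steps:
E(j) = 14*j
S(x) = -36 (S(x) = -35 - 1 = -36)
n = -10421
(S(128) + sqrt(n + 21809))/(-30574 + E(-79)) = (-36 + sqrt(-10421 + 21809))/(-30574 + 14*(-79)) = (-36 + sqrt(11388))/(-30574 - 1106) = (-36 + 2*sqrt(2847))/(-31680) = (-36 + 2*sqrt(2847))*(-1/31680) = 1/880 - sqrt(2847)/15840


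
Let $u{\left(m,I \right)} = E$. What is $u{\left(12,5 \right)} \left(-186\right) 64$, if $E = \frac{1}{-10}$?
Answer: $\frac{5952}{5} \approx 1190.4$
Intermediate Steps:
$E = - \frac{1}{10} \approx -0.1$
$u{\left(m,I \right)} = - \frac{1}{10}$
$u{\left(12,5 \right)} \left(-186\right) 64 = \left(- \frac{1}{10}\right) \left(-186\right) 64 = \frac{93}{5} \cdot 64 = \frac{5952}{5}$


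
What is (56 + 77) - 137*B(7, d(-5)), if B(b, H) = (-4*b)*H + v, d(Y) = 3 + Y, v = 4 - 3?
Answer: -7676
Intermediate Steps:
v = 1
B(b, H) = 1 - 4*H*b (B(b, H) = (-4*b)*H + 1 = -4*H*b + 1 = 1 - 4*H*b)
(56 + 77) - 137*B(7, d(-5)) = (56 + 77) - 137*(1 - 4*(3 - 5)*7) = 133 - 137*(1 - 4*(-2)*7) = 133 - 137*(1 + 56) = 133 - 137*57 = 133 - 7809 = -7676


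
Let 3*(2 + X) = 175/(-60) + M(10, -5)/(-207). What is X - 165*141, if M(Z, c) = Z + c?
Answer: -57797663/2484 ≈ -23268.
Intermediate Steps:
X = -7403/2484 (X = -2 + (175/(-60) + (10 - 5)/(-207))/3 = -2 + (175*(-1/60) + 5*(-1/207))/3 = -2 + (-35/12 - 5/207)/3 = -2 + (⅓)*(-2435/828) = -2 - 2435/2484 = -7403/2484 ≈ -2.9803)
X - 165*141 = -7403/2484 - 165*141 = -7403/2484 - 23265 = -57797663/2484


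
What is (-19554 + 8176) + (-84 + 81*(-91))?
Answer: -18833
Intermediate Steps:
(-19554 + 8176) + (-84 + 81*(-91)) = -11378 + (-84 - 7371) = -11378 - 7455 = -18833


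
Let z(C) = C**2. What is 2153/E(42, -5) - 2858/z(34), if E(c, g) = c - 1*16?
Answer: 301820/3757 ≈ 80.335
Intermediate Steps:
E(c, g) = -16 + c (E(c, g) = c - 16 = -16 + c)
2153/E(42, -5) - 2858/z(34) = 2153/(-16 + 42) - 2858/(34**2) = 2153/26 - 2858/1156 = 2153*(1/26) - 2858*1/1156 = 2153/26 - 1429/578 = 301820/3757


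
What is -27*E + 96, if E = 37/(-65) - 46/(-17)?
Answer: 42333/1105 ≈ 38.310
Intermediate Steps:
E = 2361/1105 (E = 37*(-1/65) - 46*(-1/17) = -37/65 + 46/17 = 2361/1105 ≈ 2.1367)
-27*E + 96 = -27*2361/1105 + 96 = -63747/1105 + 96 = 42333/1105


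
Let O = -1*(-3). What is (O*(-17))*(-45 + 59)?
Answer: -714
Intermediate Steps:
O = 3
(O*(-17))*(-45 + 59) = (3*(-17))*(-45 + 59) = -51*14 = -714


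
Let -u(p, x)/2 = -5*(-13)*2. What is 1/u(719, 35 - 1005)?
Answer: -1/260 ≈ -0.0038462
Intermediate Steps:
u(p, x) = -260 (u(p, x) = -2*(-5*(-13))*2 = -130*2 = -2*130 = -260)
1/u(719, 35 - 1005) = 1/(-260) = -1/260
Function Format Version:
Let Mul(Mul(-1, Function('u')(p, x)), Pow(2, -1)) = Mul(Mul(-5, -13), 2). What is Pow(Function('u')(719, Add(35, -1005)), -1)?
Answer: Rational(-1, 260) ≈ -0.0038462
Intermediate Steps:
Function('u')(p, x) = -260 (Function('u')(p, x) = Mul(-2, Mul(Mul(-5, -13), 2)) = Mul(-2, Mul(65, 2)) = Mul(-2, 130) = -260)
Pow(Function('u')(719, Add(35, -1005)), -1) = Pow(-260, -1) = Rational(-1, 260)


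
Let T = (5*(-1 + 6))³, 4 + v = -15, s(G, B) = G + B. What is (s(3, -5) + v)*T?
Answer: -328125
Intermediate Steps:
s(G, B) = B + G
v = -19 (v = -4 - 15 = -19)
T = 15625 (T = (5*5)³ = 25³ = 15625)
(s(3, -5) + v)*T = ((-5 + 3) - 19)*15625 = (-2 - 19)*15625 = -21*15625 = -328125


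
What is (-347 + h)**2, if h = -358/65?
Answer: 525005569/4225 ≈ 1.2426e+5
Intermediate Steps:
h = -358/65 (h = -358*1/65 = -358/65 ≈ -5.5077)
(-347 + h)**2 = (-347 - 358/65)**2 = (-22913/65)**2 = 525005569/4225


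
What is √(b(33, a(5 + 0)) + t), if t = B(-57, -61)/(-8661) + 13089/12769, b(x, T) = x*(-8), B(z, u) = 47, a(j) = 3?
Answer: I*√251893110613290/978693 ≈ 16.217*I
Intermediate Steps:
b(x, T) = -8*x
t = 112763686/110592309 (t = 47/(-8661) + 13089/12769 = 47*(-1/8661) + 13089*(1/12769) = -47/8661 + 13089/12769 = 112763686/110592309 ≈ 1.0196)
√(b(33, a(5 + 0)) + t) = √(-8*33 + 112763686/110592309) = √(-264 + 112763686/110592309) = √(-29083605890/110592309) = I*√251893110613290/978693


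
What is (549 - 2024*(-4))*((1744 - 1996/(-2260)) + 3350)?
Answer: 4977114961/113 ≈ 4.4045e+7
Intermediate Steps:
(549 - 2024*(-4))*((1744 - 1996/(-2260)) + 3350) = (549 + 8096)*((1744 - 1996*(-1/2260)) + 3350) = 8645*((1744 + 499/565) + 3350) = 8645*(985859/565 + 3350) = 8645*(2878609/565) = 4977114961/113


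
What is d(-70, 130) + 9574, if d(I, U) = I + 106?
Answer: 9610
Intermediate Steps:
d(I, U) = 106 + I
d(-70, 130) + 9574 = (106 - 70) + 9574 = 36 + 9574 = 9610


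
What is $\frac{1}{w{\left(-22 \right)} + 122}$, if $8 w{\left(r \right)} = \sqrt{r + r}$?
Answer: $\frac{1952}{238155} - \frac{4 i \sqrt{11}}{238155} \approx 0.0081963 - 5.5705 \cdot 10^{-5} i$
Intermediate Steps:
$w{\left(r \right)} = \frac{\sqrt{2} \sqrt{r}}{8}$ ($w{\left(r \right)} = \frac{\sqrt{r + r}}{8} = \frac{\sqrt{2 r}}{8} = \frac{\sqrt{2} \sqrt{r}}{8}$)
$\frac{1}{w{\left(-22 \right)} + 122} = \frac{1}{\frac{\sqrt{2} \sqrt{-22}}{8} + 122} = \frac{1}{\frac{\sqrt{2} i \sqrt{22}}{8} + 122} = \frac{1}{\frac{i \sqrt{11}}{4} + 122} = \frac{1}{122 + \frac{i \sqrt{11}}{4}}$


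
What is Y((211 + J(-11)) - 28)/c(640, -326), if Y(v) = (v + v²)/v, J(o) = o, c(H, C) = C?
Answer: -173/326 ≈ -0.53067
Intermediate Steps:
Y(v) = (v + v²)/v
Y((211 + J(-11)) - 28)/c(640, -326) = (1 + ((211 - 11) - 28))/(-326) = (1 + (200 - 28))*(-1/326) = (1 + 172)*(-1/326) = 173*(-1/326) = -173/326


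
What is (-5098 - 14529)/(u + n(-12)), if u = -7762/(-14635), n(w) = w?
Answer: 287241145/167858 ≈ 1711.2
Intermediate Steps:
u = 7762/14635 (u = -7762*(-1/14635) = 7762/14635 ≈ 0.53037)
(-5098 - 14529)/(u + n(-12)) = (-5098 - 14529)/(7762/14635 - 12) = -19627/(-167858/14635) = -19627*(-14635/167858) = 287241145/167858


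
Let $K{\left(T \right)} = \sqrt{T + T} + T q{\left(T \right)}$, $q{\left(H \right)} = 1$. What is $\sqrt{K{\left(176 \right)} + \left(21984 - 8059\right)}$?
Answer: $\sqrt{14101 + 4 \sqrt{22}} \approx 118.83$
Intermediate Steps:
$K{\left(T \right)} = T + \sqrt{2} \sqrt{T}$ ($K{\left(T \right)} = \sqrt{T + T} + T 1 = \sqrt{2 T} + T = \sqrt{2} \sqrt{T} + T = T + \sqrt{2} \sqrt{T}$)
$\sqrt{K{\left(176 \right)} + \left(21984 - 8059\right)} = \sqrt{\left(176 + \sqrt{2} \sqrt{176}\right) + \left(21984 - 8059\right)} = \sqrt{\left(176 + \sqrt{2} \cdot 4 \sqrt{11}\right) + \left(21984 - 8059\right)} = \sqrt{\left(176 + 4 \sqrt{22}\right) + 13925} = \sqrt{14101 + 4 \sqrt{22}}$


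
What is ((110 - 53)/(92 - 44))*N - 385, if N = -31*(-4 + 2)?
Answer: -2491/8 ≈ -311.38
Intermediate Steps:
N = 62 (N = -31*(-2) = 62)
((110 - 53)/(92 - 44))*N - 385 = ((110 - 53)/(92 - 44))*62 - 385 = (57/48)*62 - 385 = (57*(1/48))*62 - 385 = (19/16)*62 - 385 = 589/8 - 385 = -2491/8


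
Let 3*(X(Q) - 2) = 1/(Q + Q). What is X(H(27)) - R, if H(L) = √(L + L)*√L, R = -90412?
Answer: 90414 + √2/324 ≈ 90414.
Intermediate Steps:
H(L) = L*√2 (H(L) = √(2*L)*√L = (√2*√L)*√L = L*√2)
X(Q) = 2 + 1/(6*Q) (X(Q) = 2 + 1/(3*(Q + Q)) = 2 + 1/(3*((2*Q))) = 2 + (1/(2*Q))/3 = 2 + 1/(6*Q))
X(H(27)) - R = (2 + 1/(6*((27*√2)))) - 1*(-90412) = (2 + (√2/54)/6) + 90412 = (2 + √2/324) + 90412 = 90414 + √2/324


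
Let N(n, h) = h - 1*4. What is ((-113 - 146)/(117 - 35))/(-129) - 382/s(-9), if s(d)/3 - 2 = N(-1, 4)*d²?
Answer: -673207/10578 ≈ -63.642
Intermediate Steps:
N(n, h) = -4 + h (N(n, h) = h - 4 = -4 + h)
s(d) = 6 (s(d) = 6 + 3*((-4 + 4)*d²) = 6 + 3*(0*d²) = 6 + 3*0 = 6 + 0 = 6)
((-113 - 146)/(117 - 35))/(-129) - 382/s(-9) = ((-113 - 146)/(117 - 35))/(-129) - 382/6 = -259/82*(-1/129) - 382*⅙ = -259*1/82*(-1/129) - 191/3 = -259/82*(-1/129) - 191/3 = 259/10578 - 191/3 = -673207/10578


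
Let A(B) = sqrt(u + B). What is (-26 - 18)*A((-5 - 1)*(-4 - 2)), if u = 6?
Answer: -44*sqrt(42) ≈ -285.15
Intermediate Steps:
A(B) = sqrt(6 + B)
(-26 - 18)*A((-5 - 1)*(-4 - 2)) = (-26 - 18)*sqrt(6 + (-5 - 1)*(-4 - 2)) = -44*sqrt(6 - 6*(-6)) = -44*sqrt(6 + 36) = -44*sqrt(42)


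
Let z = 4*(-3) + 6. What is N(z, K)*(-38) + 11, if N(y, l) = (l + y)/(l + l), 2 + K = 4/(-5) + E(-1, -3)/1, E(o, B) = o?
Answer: -38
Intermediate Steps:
z = -6 (z = -12 + 6 = -6)
K = -19/5 (K = -2 + (4/(-5) - 1/1) = -2 + (4*(-⅕) - 1*1) = -2 + (-⅘ - 1) = -2 - 9/5 = -19/5 ≈ -3.8000)
N(y, l) = (l + y)/(2*l) (N(y, l) = (l + y)/((2*l)) = (l + y)*(1/(2*l)) = (l + y)/(2*l))
N(z, K)*(-38) + 11 = ((-19/5 - 6)/(2*(-19/5)))*(-38) + 11 = ((½)*(-5/19)*(-49/5))*(-38) + 11 = (49/38)*(-38) + 11 = -49 + 11 = -38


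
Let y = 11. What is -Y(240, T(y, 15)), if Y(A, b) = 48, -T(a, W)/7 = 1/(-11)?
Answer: -48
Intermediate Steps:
T(a, W) = 7/11 (T(a, W) = -7/(-11) = -7*(-1/11) = 7/11)
-Y(240, T(y, 15)) = -1*48 = -48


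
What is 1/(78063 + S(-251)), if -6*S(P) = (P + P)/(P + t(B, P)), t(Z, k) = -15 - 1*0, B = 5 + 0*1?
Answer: 798/62294023 ≈ 1.2810e-5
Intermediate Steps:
B = 5 (B = 5 + 0 = 5)
t(Z, k) = -15 (t(Z, k) = -15 + 0 = -15)
S(P) = -P/(3*(-15 + P)) (S(P) = -(P + P)/(6*(P - 15)) = -2*P/(6*(-15 + P)) = -P/(3*(-15 + P)))
1/(78063 + S(-251)) = 1/(78063 - 1*(-251)/(-45 + 3*(-251))) = 1/(78063 - 1*(-251)/(-45 - 753)) = 1/(78063 - 1*(-251)/(-798)) = 1/(78063 - 1*(-251)*(-1/798)) = 1/(78063 - 251/798) = 1/(62294023/798) = 798/62294023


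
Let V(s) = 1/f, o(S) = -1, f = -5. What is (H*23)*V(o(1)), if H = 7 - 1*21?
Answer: 322/5 ≈ 64.400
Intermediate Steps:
H = -14 (H = 7 - 21 = -14)
V(s) = -1/5 (V(s) = 1/(-5) = -1/5)
(H*23)*V(o(1)) = -14*23*(-1/5) = -322*(-1/5) = 322/5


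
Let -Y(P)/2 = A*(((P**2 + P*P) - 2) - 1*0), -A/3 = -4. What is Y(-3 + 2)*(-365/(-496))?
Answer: 0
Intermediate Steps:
A = 12 (A = -3*(-4) = 12)
Y(P) = 48 - 48*P**2 (Y(P) = -24*(((P**2 + P*P) - 2) - 1*0) = -24*(((P**2 + P**2) - 2) + 0) = -24*((2*P**2 - 2) + 0) = -24*((-2 + 2*P**2) + 0) = -24*(-2 + 2*P**2) = -2*(-24 + 24*P**2) = 48 - 48*P**2)
Y(-3 + 2)*(-365/(-496)) = (48 - 48*(-3 + 2)**2)*(-365/(-496)) = (48 - 48*(-1)**2)*(-365*(-1/496)) = (48 - 48*1)*(365/496) = (48 - 48)*(365/496) = 0*(365/496) = 0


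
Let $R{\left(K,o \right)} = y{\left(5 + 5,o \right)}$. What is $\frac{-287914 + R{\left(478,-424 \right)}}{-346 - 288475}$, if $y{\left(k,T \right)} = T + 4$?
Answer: $\frac{288334}{288821} \approx 0.99831$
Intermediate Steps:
$y{\left(k,T \right)} = 4 + T$
$R{\left(K,o \right)} = 4 + o$
$\frac{-287914 + R{\left(478,-424 \right)}}{-346 - 288475} = \frac{-287914 + \left(4 - 424\right)}{-346 - 288475} = \frac{-287914 - 420}{-288821} = \left(-288334\right) \left(- \frac{1}{288821}\right) = \frac{288334}{288821}$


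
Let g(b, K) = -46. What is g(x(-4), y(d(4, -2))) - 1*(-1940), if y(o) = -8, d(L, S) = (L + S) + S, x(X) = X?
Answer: 1894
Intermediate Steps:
d(L, S) = L + 2*S
g(x(-4), y(d(4, -2))) - 1*(-1940) = -46 - 1*(-1940) = -46 + 1940 = 1894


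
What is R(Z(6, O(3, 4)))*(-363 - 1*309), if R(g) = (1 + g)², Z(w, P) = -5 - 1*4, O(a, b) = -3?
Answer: -43008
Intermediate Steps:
Z(w, P) = -9 (Z(w, P) = -5 - 4 = -9)
R(Z(6, O(3, 4)))*(-363 - 1*309) = (1 - 9)²*(-363 - 1*309) = (-8)²*(-363 - 309) = 64*(-672) = -43008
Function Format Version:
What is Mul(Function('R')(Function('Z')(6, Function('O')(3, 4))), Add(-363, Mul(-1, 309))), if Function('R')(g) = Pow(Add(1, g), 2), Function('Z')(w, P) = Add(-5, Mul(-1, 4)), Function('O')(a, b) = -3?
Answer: -43008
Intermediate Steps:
Function('Z')(w, P) = -9 (Function('Z')(w, P) = Add(-5, -4) = -9)
Mul(Function('R')(Function('Z')(6, Function('O')(3, 4))), Add(-363, Mul(-1, 309))) = Mul(Pow(Add(1, -9), 2), Add(-363, Mul(-1, 309))) = Mul(Pow(-8, 2), Add(-363, -309)) = Mul(64, -672) = -43008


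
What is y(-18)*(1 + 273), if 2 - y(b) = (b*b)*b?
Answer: 1598516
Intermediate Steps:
y(b) = 2 - b³ (y(b) = 2 - b*b*b = 2 - b²*b = 2 - b³)
y(-18)*(1 + 273) = (2 - 1*(-18)³)*(1 + 273) = (2 - 1*(-5832))*274 = (2 + 5832)*274 = 5834*274 = 1598516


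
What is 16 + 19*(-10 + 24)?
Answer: 282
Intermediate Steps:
16 + 19*(-10 + 24) = 16 + 19*14 = 16 + 266 = 282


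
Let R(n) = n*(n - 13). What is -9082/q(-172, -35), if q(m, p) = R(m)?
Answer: -4541/15910 ≈ -0.28542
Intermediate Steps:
R(n) = n*(-13 + n)
q(m, p) = m*(-13 + m)
-9082/q(-172, -35) = -9082*(-1/(172*(-13 - 172))) = -9082/((-172*(-185))) = -9082/31820 = -9082*1/31820 = -4541/15910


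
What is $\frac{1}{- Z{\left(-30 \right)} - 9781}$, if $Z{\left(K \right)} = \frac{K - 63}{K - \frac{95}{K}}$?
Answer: $- \frac{161}{1575299} \approx -0.0001022$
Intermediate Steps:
$Z{\left(K \right)} = \frac{-63 + K}{K - \frac{95}{K}}$
$\frac{1}{- Z{\left(-30 \right)} - 9781} = \frac{1}{- \frac{\left(-30\right) \left(-63 - 30\right)}{-95 + \left(-30\right)^{2}} - 9781} = \frac{1}{- \frac{\left(-30\right) \left(-93\right)}{-95 + 900} - 9781} = \frac{1}{- \frac{\left(-30\right) \left(-93\right)}{805} - 9781} = \frac{1}{\left(-1\right) \frac{558}{161} - 9781} = \frac{1}{- \frac{558}{161} - 9781} = \frac{1}{- \frac{1575299}{161}} = - \frac{161}{1575299}$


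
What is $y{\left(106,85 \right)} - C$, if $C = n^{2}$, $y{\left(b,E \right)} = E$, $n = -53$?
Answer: $-2724$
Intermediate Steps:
$C = 2809$ ($C = \left(-53\right)^{2} = 2809$)
$y{\left(106,85 \right)} - C = 85 - 2809 = -2724$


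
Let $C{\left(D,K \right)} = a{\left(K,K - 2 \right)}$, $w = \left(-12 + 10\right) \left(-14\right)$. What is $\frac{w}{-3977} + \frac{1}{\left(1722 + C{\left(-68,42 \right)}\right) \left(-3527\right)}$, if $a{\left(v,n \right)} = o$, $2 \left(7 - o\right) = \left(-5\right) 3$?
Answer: $- \frac{342987542}{48715350767} \approx -0.0070406$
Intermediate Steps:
$o = \frac{29}{2}$ ($o = 7 - \frac{\left(-5\right) 3}{2} = 7 - - \frac{15}{2} = 7 + \frac{15}{2} = \frac{29}{2} \approx 14.5$)
$w = 28$ ($w = \left(-2\right) \left(-14\right) = 28$)
$a{\left(v,n \right)} = \frac{29}{2}$
$C{\left(D,K \right)} = \frac{29}{2}$
$\frac{w}{-3977} + \frac{1}{\left(1722 + C{\left(-68,42 \right)}\right) \left(-3527\right)} = \frac{28}{-3977} + \frac{1}{\left(1722 + \frac{29}{2}\right) \left(-3527\right)} = 28 \left(- \frac{1}{3977}\right) + \frac{1}{\frac{3473}{2}} \left(- \frac{1}{3527}\right) = - \frac{28}{3977} + \frac{2}{3473} \left(- \frac{1}{3527}\right) = - \frac{28}{3977} - \frac{2}{12249271} = - \frac{342987542}{48715350767}$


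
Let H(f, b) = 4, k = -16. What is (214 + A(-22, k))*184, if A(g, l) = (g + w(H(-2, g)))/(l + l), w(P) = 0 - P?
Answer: 79051/2 ≈ 39526.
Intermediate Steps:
w(P) = -P
A(g, l) = (-4 + g)/(2*l) (A(g, l) = (g - 1*4)/(l + l) = (g - 4)/((2*l)) = (-4 + g)*(1/(2*l)) = (-4 + g)/(2*l))
(214 + A(-22, k))*184 = (214 + (½)*(-4 - 22)/(-16))*184 = (214 + (½)*(-1/16)*(-26))*184 = (214 + 13/16)*184 = (3437/16)*184 = 79051/2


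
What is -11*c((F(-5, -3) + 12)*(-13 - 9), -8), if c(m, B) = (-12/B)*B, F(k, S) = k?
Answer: 132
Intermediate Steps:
c(m, B) = -12
-11*c((F(-5, -3) + 12)*(-13 - 9), -8) = -11*(-12) = 132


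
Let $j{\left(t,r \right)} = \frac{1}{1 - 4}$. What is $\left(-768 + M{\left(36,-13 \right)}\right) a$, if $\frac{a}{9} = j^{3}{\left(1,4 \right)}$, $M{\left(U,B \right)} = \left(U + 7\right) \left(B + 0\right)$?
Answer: $\frac{1327}{3} \approx 442.33$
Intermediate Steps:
$M{\left(U,B \right)} = B \left(7 + U\right)$ ($M{\left(U,B \right)} = \left(7 + U\right) B = B \left(7 + U\right)$)
$j{\left(t,r \right)} = - \frac{1}{3}$ ($j{\left(t,r \right)} = \frac{1}{-3} = - \frac{1}{3}$)
$a = - \frac{1}{3}$ ($a = 9 \left(- \frac{1}{3}\right)^{3} = 9 \left(- \frac{1}{27}\right) = - \frac{1}{3} \approx -0.33333$)
$\left(-768 + M{\left(36,-13 \right)}\right) a = \left(-768 - 13 \left(7 + 36\right)\right) \left(- \frac{1}{3}\right) = \left(-768 - 559\right) \left(- \frac{1}{3}\right) = \left(-1327\right) \left(- \frac{1}{3}\right) = \frac{1327}{3}$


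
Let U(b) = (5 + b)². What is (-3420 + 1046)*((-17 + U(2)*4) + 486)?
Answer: -1578710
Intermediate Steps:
(-3420 + 1046)*((-17 + U(2)*4) + 486) = (-3420 + 1046)*((-17 + (5 + 2)²*4) + 486) = -2374*((-17 + 7²*4) + 486) = -2374*((-17 + 49*4) + 486) = -2374*((-17 + 196) + 486) = -2374*(179 + 486) = -2374*665 = -1578710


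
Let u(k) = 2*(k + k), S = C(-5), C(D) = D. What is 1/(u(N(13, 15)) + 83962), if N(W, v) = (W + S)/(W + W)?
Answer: 13/1091522 ≈ 1.1910e-5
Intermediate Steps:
S = -5
N(W, v) = (-5 + W)/(2*W) (N(W, v) = (W - 5)/(W + W) = (-5 + W)/((2*W)) = (-5 + W)*(1/(2*W)) = (-5 + W)/(2*W))
u(k) = 4*k (u(k) = 2*(2*k) = 4*k)
1/(u(N(13, 15)) + 83962) = 1/(4*((1/2)*(-5 + 13)/13) + 83962) = 1/(4*((1/2)*(1/13)*8) + 83962) = 1/(4*(4/13) + 83962) = 1/(16/13 + 83962) = 1/(1091522/13) = 13/1091522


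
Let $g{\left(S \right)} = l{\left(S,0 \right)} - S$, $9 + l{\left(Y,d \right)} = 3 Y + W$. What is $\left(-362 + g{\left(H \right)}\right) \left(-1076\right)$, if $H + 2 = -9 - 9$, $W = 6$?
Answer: $435780$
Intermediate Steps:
$l{\left(Y,d \right)} = -3 + 3 Y$ ($l{\left(Y,d \right)} = -9 + \left(3 Y + 6\right) = -9 + \left(6 + 3 Y\right) = -3 + 3 Y$)
$H = -20$ ($H = -2 - 18 = -20$)
$g{\left(S \right)} = -3 + 2 S$ ($g{\left(S \right)} = \left(-3 + 3 S\right) - S = -3 + 2 S$)
$\left(-362 + g{\left(H \right)}\right) \left(-1076\right) = \left(-362 + \left(-3 + 2 \left(-20\right)\right)\right) \left(-1076\right) = \left(-362 - 43\right) \left(-1076\right) = \left(-405\right) \left(-1076\right) = 435780$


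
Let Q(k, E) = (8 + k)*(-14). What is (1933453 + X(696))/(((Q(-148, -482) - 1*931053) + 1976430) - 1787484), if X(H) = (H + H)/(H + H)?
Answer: -1933454/740147 ≈ -2.6123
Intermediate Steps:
Q(k, E) = -112 - 14*k
X(H) = 1 (X(H) = (2*H)/((2*H)) = (2*H)*(1/(2*H)) = 1)
(1933453 + X(696))/(((Q(-148, -482) - 1*931053) + 1976430) - 1787484) = (1933453 + 1)/((((-112 - 14*(-148)) - 1*931053) + 1976430) - 1787484) = 1933454/((((-112 + 2072) - 931053) + 1976430) - 1787484) = 1933454/(((1960 - 931053) + 1976430) - 1787484) = 1933454/((-929093 + 1976430) - 1787484) = 1933454/(1047337 - 1787484) = 1933454/(-740147) = 1933454*(-1/740147) = -1933454/740147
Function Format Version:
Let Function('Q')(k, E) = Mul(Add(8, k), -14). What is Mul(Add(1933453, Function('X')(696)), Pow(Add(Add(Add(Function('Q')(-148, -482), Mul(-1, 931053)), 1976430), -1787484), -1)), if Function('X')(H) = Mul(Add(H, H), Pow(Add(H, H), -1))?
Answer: Rational(-1933454, 740147) ≈ -2.6123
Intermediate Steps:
Function('Q')(k, E) = Add(-112, Mul(-14, k))
Function('X')(H) = 1 (Function('X')(H) = Mul(Mul(2, H), Pow(Mul(2, H), -1)) = Mul(Mul(2, H), Mul(Rational(1, 2), Pow(H, -1))) = 1)
Mul(Add(1933453, Function('X')(696)), Pow(Add(Add(Add(Function('Q')(-148, -482), Mul(-1, 931053)), 1976430), -1787484), -1)) = Mul(Add(1933453, 1), Pow(Add(Add(Add(Add(-112, Mul(-14, -148)), Mul(-1, 931053)), 1976430), -1787484), -1)) = Mul(1933454, Pow(Add(Add(Add(Add(-112, 2072), -931053), 1976430), -1787484), -1)) = Mul(1933454, Pow(Add(Add(Add(1960, -931053), 1976430), -1787484), -1)) = Mul(1933454, Pow(Add(Add(-929093, 1976430), -1787484), -1)) = Mul(1933454, Pow(Add(1047337, -1787484), -1)) = Mul(1933454, Pow(-740147, -1)) = Mul(1933454, Rational(-1, 740147)) = Rational(-1933454, 740147)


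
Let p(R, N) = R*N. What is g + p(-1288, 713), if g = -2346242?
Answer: -3264586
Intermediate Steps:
p(R, N) = N*R
g + p(-1288, 713) = -2346242 + 713*(-1288) = -2346242 - 918344 = -3264586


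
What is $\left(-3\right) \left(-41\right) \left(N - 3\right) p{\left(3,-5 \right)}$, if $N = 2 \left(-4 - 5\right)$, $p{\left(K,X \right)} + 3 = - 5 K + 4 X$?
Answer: $98154$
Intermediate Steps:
$p{\left(K,X \right)} = -3 - 5 K + 4 X$ ($p{\left(K,X \right)} = -3 - \left(- 4 X + 5 K\right) = -3 - 5 K + 4 X$)
$N = -18$ ($N = 2 \left(-9\right) = -18$)
$\left(-3\right) \left(-41\right) \left(N - 3\right) p{\left(3,-5 \right)} = \left(-3\right) \left(-41\right) \left(-18 - 3\right) \left(-3 - 15 + 4 \left(-5\right)\right) = 123 \left(- 21 \left(-3 - 15 - 20\right)\right) = 123 \left(\left(-21\right) \left(-38\right)\right) = 123 \cdot 798 = 98154$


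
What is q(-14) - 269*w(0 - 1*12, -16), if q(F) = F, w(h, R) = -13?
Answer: 3483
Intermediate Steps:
q(-14) - 269*w(0 - 1*12, -16) = -14 - 269*(-13) = -14 + 3497 = 3483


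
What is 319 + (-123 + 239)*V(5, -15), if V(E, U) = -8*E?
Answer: -4321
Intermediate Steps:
319 + (-123 + 239)*V(5, -15) = 319 + (-123 + 239)*(-8*5) = 319 + 116*(-40) = 319 - 4640 = -4321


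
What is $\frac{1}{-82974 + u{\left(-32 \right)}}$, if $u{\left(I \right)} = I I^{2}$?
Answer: $- \frac{1}{115742} \approx -8.6399 \cdot 10^{-6}$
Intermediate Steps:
$u{\left(I \right)} = I^{3}$
$\frac{1}{-82974 + u{\left(-32 \right)}} = \frac{1}{-82974 + \left(-32\right)^{3}} = \frac{1}{-82974 - 32768} = \frac{1}{-115742} = - \frac{1}{115742}$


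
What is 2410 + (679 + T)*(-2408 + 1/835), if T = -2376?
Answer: 3414134613/835 ≈ 4.0888e+6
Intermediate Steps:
2410 + (679 + T)*(-2408 + 1/835) = 2410 + (679 - 2376)*(-2408 + 1/835) = 2410 - 1697*(-2408 + 1/835) = 2410 - 1697*(-2010679/835) = 2410 + 3412122263/835 = 3414134613/835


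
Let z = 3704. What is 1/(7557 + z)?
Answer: 1/11261 ≈ 8.8802e-5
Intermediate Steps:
1/(7557 + z) = 1/(7557 + 3704) = 1/11261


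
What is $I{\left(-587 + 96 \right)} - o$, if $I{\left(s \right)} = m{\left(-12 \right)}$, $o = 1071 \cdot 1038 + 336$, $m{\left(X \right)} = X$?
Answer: $-1112046$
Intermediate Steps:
$o = 1112034$ ($o = 1111698 + 336 = 1112034$)
$I{\left(s \right)} = -12$
$I{\left(-587 + 96 \right)} - o = -12 - 1112034 = -1112046$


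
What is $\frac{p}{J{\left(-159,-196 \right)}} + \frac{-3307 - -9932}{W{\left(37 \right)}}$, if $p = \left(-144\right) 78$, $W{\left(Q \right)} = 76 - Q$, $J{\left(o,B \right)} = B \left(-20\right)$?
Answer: $\frac{1595747}{9555} \approx 167.01$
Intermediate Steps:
$J{\left(o,B \right)} = - 20 B$
$p = -11232$
$\frac{p}{J{\left(-159,-196 \right)}} + \frac{-3307 - -9932}{W{\left(37 \right)}} = - \frac{11232}{\left(-20\right) \left(-196\right)} + \frac{-3307 - -9932}{76 - 37} = - \frac{11232}{3920} + \frac{-3307 + 9932}{76 - 37} = \left(-11232\right) \frac{1}{3920} + \frac{6625}{39} = - \frac{702}{245} + 6625 \cdot \frac{1}{39} = - \frac{702}{245} + \frac{6625}{39} = \frac{1595747}{9555}$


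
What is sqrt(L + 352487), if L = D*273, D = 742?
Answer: sqrt(555053) ≈ 745.02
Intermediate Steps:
L = 202566 (L = 742*273 = 202566)
sqrt(L + 352487) = sqrt(202566 + 352487) = sqrt(555053)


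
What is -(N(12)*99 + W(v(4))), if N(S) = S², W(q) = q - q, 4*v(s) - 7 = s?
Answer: -14256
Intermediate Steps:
v(s) = 7/4 + s/4
W(q) = 0
-(N(12)*99 + W(v(4))) = -(12²*99 + 0) = -(144*99 + 0) = -(14256 + 0) = -1*14256 = -14256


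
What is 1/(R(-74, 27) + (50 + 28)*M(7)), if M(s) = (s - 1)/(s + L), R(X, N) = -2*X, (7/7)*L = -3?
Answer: 1/265 ≈ 0.0037736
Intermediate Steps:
L = -3
M(s) = (-1 + s)/(-3 + s) (M(s) = (s - 1)/(s - 3) = (-1 + s)/(-3 + s))
1/(R(-74, 27) + (50 + 28)*M(7)) = 1/(-2*(-74) + (50 + 28)*((-1 + 7)/(-3 + 7))) = 1/(148 + 78*(6/4)) = 1/(148 + 78*((1/4)*6)) = 1/(148 + 78*(3/2)) = 1/(148 + 117) = 1/265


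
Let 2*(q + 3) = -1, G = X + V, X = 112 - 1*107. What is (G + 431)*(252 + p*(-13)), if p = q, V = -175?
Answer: 155295/2 ≈ 77648.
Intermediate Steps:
X = 5 (X = 112 - 107 = 5)
G = -170 (G = 5 - 175 = -170)
q = -7/2 (q = -3 + (½)*(-1) = -3 - ½ = -7/2 ≈ -3.5000)
p = -7/2 ≈ -3.5000
(G + 431)*(252 + p*(-13)) = (-170 + 431)*(252 - 7/2*(-13)) = 261*(252 + 91/2) = 261*(595/2) = 155295/2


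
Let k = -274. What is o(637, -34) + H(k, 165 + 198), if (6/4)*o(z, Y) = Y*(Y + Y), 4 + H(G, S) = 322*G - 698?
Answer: -262166/3 ≈ -87389.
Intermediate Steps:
H(G, S) = -702 + 322*G (H(G, S) = -4 + (322*G - 698) = -4 + (-698 + 322*G) = -702 + 322*G)
o(z, Y) = 4*Y²/3 (o(z, Y) = 2*(Y*(Y + Y))/3 = 2*(Y*(2*Y))/3 = 2*(2*Y²)/3 = 4*Y²/3)
o(637, -34) + H(k, 165 + 198) = (4/3)*(-34)² + (-702 + 322*(-274)) = (4/3)*1156 + (-702 - 88228) = 4624/3 - 88930 = -262166/3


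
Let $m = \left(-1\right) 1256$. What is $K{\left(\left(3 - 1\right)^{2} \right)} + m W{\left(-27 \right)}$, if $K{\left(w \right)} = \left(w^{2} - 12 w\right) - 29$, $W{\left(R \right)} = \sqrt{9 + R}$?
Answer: $-61 - 3768 i \sqrt{2} \approx -61.0 - 5328.8 i$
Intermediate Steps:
$m = -1256$
$K{\left(w \right)} = -29 + w^{2} - 12 w$
$K{\left(\left(3 - 1\right)^{2} \right)} + m W{\left(-27 \right)} = \left(-29 + \left(\left(3 - 1\right)^{2}\right)^{2} - 12 \left(3 - 1\right)^{2}\right) - 1256 \sqrt{9 - 27} = \left(-29 + \left(2^{2}\right)^{2} - 12 \cdot 2^{2}\right) - 1256 \sqrt{-18} = \left(-29 + 4^{2} - 48\right) - 1256 \cdot 3 i \sqrt{2} = \left(-29 + 16 - 48\right) - 3768 i \sqrt{2} = -61 - 3768 i \sqrt{2}$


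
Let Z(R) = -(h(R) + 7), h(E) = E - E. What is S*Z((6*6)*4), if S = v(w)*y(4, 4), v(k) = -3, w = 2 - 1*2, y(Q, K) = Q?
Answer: 84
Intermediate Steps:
h(E) = 0
w = 0 (w = 2 - 2 = 0)
Z(R) = -7 (Z(R) = -(0 + 7) = -1*7 = -7)
S = -12 (S = -3*4 = -12)
S*Z((6*6)*4) = -12*(-7) = 84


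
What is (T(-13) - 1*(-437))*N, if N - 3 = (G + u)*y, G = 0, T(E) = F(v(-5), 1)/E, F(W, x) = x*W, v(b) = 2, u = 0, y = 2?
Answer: 17037/13 ≈ 1310.5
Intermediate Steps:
F(W, x) = W*x
T(E) = 2/E (T(E) = (2*1)/E = 2/E)
N = 3 (N = 3 + (0 + 0)*2 = 3 + 0*2 = 3 + 0 = 3)
(T(-13) - 1*(-437))*N = (2/(-13) - 1*(-437))*3 = (2*(-1/13) + 437)*3 = (-2/13 + 437)*3 = (5679/13)*3 = 17037/13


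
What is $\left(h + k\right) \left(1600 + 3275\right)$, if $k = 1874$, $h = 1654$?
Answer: $17199000$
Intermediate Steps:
$\left(h + k\right) \left(1600 + 3275\right) = \left(1654 + 1874\right) \left(1600 + 3275\right) = 3528 \cdot 4875 = 17199000$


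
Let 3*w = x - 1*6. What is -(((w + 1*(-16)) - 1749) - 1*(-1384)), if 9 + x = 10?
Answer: 1148/3 ≈ 382.67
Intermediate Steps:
x = 1 (x = -9 + 10 = 1)
w = -5/3 (w = (1 - 1*6)/3 = (1 - 6)/3 = (⅓)*(-5) = -5/3 ≈ -1.6667)
-(((w + 1*(-16)) - 1749) - 1*(-1384)) = -(((-5/3 + 1*(-16)) - 1749) - 1*(-1384)) = -(((-5/3 - 16) - 1749) + 1384) = -((-53/3 - 1749) + 1384) = -(-5300/3 + 1384) = -1*(-1148/3) = 1148/3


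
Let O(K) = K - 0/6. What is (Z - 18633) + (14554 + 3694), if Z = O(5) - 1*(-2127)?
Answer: 1747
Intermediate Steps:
O(K) = K (O(K) = K - 0/6 = K - 1*0 = K + 0 = K)
Z = 2132 (Z = 5 - 1*(-2127) = 5 + 2127 = 2132)
(Z - 18633) + (14554 + 3694) = (2132 - 18633) + (14554 + 3694) = -16501 + 18248 = 1747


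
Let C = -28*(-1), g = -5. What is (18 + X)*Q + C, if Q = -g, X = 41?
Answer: 323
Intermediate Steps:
Q = 5 (Q = -1*(-5) = 5)
C = 28
(18 + X)*Q + C = (18 + 41)*5 + 28 = 59*5 + 28 = 295 + 28 = 323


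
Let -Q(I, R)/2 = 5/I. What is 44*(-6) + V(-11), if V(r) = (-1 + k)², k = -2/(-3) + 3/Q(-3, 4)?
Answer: -237311/900 ≈ -263.68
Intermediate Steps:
Q(I, R) = -10/I
k = 47/30 (k = -2/(-3) + 3/((-10/(-3))) = -2*(-⅓) + 3/((-10*(-⅓))) = ⅔ + 3/(10/3) = ⅔ + 3*(3/10) = ⅔ + 9/10 = 47/30 ≈ 1.5667)
V(r) = 289/900 (V(r) = (-1 + 47/30)² = (17/30)² = 289/900)
44*(-6) + V(-11) = 44*(-6) + 289/900 = -264 + 289/900 = -237311/900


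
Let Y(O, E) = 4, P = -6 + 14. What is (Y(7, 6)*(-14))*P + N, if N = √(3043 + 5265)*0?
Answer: -448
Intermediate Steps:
P = 8
N = 0 (N = √8308*0 = (2*√2077)*0 = 0)
(Y(7, 6)*(-14))*P + N = (4*(-14))*8 + 0 = -56*8 + 0 = -448 + 0 = -448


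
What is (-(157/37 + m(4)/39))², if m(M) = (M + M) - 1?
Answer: 40729924/2082249 ≈ 19.561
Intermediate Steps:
m(M) = -1 + 2*M (m(M) = 2*M - 1 = -1 + 2*M)
(-(157/37 + m(4)/39))² = (-(157/37 + (-1 + 2*4)/39))² = (-(157*(1/37) + (-1 + 8)*(1/39)))² = (-(157/37 + 7*(1/39)))² = (-(157/37 + 7/39))² = (-1*6382/1443)² = (-6382/1443)² = 40729924/2082249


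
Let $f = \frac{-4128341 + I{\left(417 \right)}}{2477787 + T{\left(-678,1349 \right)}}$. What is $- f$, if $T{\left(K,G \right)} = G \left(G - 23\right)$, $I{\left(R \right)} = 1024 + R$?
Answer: $\frac{4126900}{4266561} \approx 0.96727$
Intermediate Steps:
$T{\left(K,G \right)} = G \left(-23 + G\right)$
$f = - \frac{4126900}{4266561}$ ($f = \frac{-4128341 + \left(1024 + 417\right)}{2477787 + 1349 \left(-23 + 1349\right)} = \frac{-4128341 + 1441}{2477787 + 1349 \cdot 1326} = - \frac{4126900}{2477787 + 1788774} = - \frac{4126900}{4266561} \approx -0.96727$)
$- f = \left(-1\right) \left(- \frac{4126900}{4266561}\right) = \frac{4126900}{4266561}$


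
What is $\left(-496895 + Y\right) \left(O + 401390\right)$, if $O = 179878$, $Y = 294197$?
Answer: $-117821861064$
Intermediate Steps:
$\left(-496895 + Y\right) \left(O + 401390\right) = \left(-496895 + 294197\right) \left(179878 + 401390\right) = \left(-202698\right) 581268 = -117821861064$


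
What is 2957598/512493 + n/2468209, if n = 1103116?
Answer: 2621769743390/421646611679 ≈ 6.2179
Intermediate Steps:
2957598/512493 + n/2468209 = 2957598/512493 + 1103116/2468209 = 2957598*(1/512493) + 1103116*(1/2468209) = 985866/170831 + 1103116/2468209 = 2621769743390/421646611679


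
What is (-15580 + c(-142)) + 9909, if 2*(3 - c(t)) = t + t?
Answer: -5526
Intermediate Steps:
c(t) = 3 - t (c(t) = 3 - (t + t)/2 = 3 - t)
(-15580 + c(-142)) + 9909 = (-15580 + (3 - 1*(-142))) + 9909 = (-15580 + (3 + 142)) + 9909 = (-15580 + 145) + 9909 = -15435 + 9909 = -5526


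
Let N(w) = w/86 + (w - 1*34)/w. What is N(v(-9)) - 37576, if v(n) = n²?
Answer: -261743813/6966 ≈ -37575.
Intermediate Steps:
N(w) = w/86 + (-34 + w)/w (N(w) = w*(1/86) + (w - 34)/w = w/86 + (-34 + w)/w)
N(v(-9)) - 37576 = (1 - 34/((-9)²) + (1/86)*(-9)²) - 37576 = (1 - 34/81 + (1/86)*81) - 37576 = (1 - 34*1/81 + 81/86) - 37576 = (1 - 34/81 + 81/86) - 37576 = 10603/6966 - 37576 = -261743813/6966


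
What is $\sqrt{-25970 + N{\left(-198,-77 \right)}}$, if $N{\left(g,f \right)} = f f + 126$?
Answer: $i \sqrt{19915} \approx 141.12 i$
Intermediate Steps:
$N{\left(g,f \right)} = 126 + f^{2}$ ($N{\left(g,f \right)} = f^{2} + 126 = 126 + f^{2}$)
$\sqrt{-25970 + N{\left(-198,-77 \right)}} = \sqrt{-25970 + \left(126 + \left(-77\right)^{2}\right)} = \sqrt{-25970 + \left(126 + 5929\right)} = \sqrt{-25970 + 6055} = \sqrt{-19915} = i \sqrt{19915}$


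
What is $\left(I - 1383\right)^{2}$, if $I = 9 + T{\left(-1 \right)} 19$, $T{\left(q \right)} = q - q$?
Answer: $1887876$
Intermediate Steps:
$T{\left(q \right)} = 0$
$I = 9$ ($I = 9 + 0 \cdot 19 = 9 + 0 = 9$)
$\left(I - 1383\right)^{2} = \left(9 - 1383\right)^{2} = \left(-1374\right)^{2} = 1887876$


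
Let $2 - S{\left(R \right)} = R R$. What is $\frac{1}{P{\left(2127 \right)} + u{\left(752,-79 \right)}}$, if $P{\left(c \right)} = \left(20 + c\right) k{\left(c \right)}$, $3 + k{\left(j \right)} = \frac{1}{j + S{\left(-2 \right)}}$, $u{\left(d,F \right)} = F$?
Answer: $- \frac{2125}{13852853} \approx -0.0001534$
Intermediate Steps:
$S{\left(R \right)} = 2 - R^{2}$ ($S{\left(R \right)} = 2 - R R = 2 - R^{2}$)
$k{\left(j \right)} = -3 + \frac{1}{-2 + j}$ ($k{\left(j \right)} = -3 + \frac{1}{j + \left(2 - \left(-2\right)^{2}\right)} = -3 + \frac{1}{j + \left(2 - 4\right)} = -3 + \frac{1}{j - 2} = -3 + \frac{1}{-2 + j}$)
$P{\left(c \right)} = \frac{\left(7 - 3 c\right) \left(20 + c\right)}{-2 + c}$ ($P{\left(c \right)} = \left(20 + c\right) \frac{7 - 3 c}{-2 + c} = \frac{\left(7 - 3 c\right) \left(20 + c\right)}{-2 + c}$)
$\frac{1}{P{\left(2127 \right)} + u{\left(752,-79 \right)}} = \frac{1}{- \frac{\left(-7 + 3 \cdot 2127\right) \left(20 + 2127\right)}{-2 + 2127} - 79} = \frac{1}{\left(-1\right) \frac{1}{2125} \left(-7 + 6381\right) 2147 - 79} = \frac{1}{\left(-1\right) \frac{1}{2125} \cdot 6374 \cdot 2147 - 79} = \frac{1}{- \frac{13684978}{2125} - 79} = \frac{1}{- \frac{13852853}{2125}} = - \frac{2125}{13852853}$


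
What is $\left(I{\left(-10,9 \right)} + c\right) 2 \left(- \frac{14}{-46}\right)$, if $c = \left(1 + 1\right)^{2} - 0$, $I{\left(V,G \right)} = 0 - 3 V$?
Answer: $\frac{476}{23} \approx 20.696$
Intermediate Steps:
$I{\left(V,G \right)} = - 3 V$
$c = 4$ ($c = 2^{2} + 0 = 4 + 0 = 4$)
$\left(I{\left(-10,9 \right)} + c\right) 2 \left(- \frac{14}{-46}\right) = \left(\left(-3\right) \left(-10\right) + 4\right) 2 \left(- \frac{14}{-46}\right) = \left(30 + 4\right) 2 \left(\left(-14\right) \left(- \frac{1}{46}\right)\right) = 34 \cdot 2 \cdot \frac{7}{23} = 34 \cdot \frac{14}{23} = \frac{476}{23}$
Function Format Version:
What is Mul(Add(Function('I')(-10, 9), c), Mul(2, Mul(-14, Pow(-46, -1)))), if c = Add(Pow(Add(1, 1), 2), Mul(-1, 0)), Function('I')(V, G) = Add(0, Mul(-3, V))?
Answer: Rational(476, 23) ≈ 20.696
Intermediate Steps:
Function('I')(V, G) = Mul(-3, V)
c = 4 (c = Add(Pow(2, 2), 0) = Add(4, 0) = 4)
Mul(Add(Function('I')(-10, 9), c), Mul(2, Mul(-14, Pow(-46, -1)))) = Mul(Add(Mul(-3, -10), 4), Mul(2, Mul(-14, Pow(-46, -1)))) = Mul(Add(30, 4), Mul(2, Mul(-14, Rational(-1, 46)))) = Mul(34, Mul(2, Rational(7, 23))) = Mul(34, Rational(14, 23)) = Rational(476, 23)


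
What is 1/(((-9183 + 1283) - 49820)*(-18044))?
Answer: 1/1041499680 ≈ 9.6015e-10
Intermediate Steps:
1/(((-9183 + 1283) - 49820)*(-18044)) = -1/18044/(-7900 - 49820) = -1/18044/(-57720) = -1/57720*(-1/18044) = 1/1041499680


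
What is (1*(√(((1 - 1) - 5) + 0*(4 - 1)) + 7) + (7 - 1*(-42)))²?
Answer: (56 + I*√5)² ≈ 3131.0 + 250.44*I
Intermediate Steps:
(1*(√(((1 - 1) - 5) + 0*(4 - 1)) + 7) + (7 - 1*(-42)))² = (1*(√((0 - 5) + 0*3) + 7) + (7 + 42))² = (1*(√(-5 + 0) + 7) + 49)² = (1*(√(-5) + 7) + 49)² = (1*(I*√5 + 7) + 49)² = (1*(7 + I*√5) + 49)² = ((7 + I*√5) + 49)² = (56 + I*√5)²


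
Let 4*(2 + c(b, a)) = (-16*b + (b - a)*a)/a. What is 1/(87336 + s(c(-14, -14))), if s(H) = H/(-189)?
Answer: 63/5502170 ≈ 1.1450e-5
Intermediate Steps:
c(b, a) = -2 + (-16*b + a*(b - a))/(4*a) (c(b, a) = -2 + ((-16*b + (b - a)*a)/a)/4 = -2 + ((-16*b + a*(b - a))/a)/4 = -2 + (-16*b + a*(b - a))/(4*a))
s(H) = -H/189 (s(H) = H*(-1/189) = -H/189)
1/(87336 + s(c(-14, -14))) = 1/(87336 - (-2 - ¼*(-14) + (¼)*(-14) - 4*(-14)/(-14))/189) = 1/(87336 - (-2 + 7/2 - 7/2 - 4*(-14)*(-1/14))/189) = 1/(87336 - (-2 + 7/2 - 7/2 - 4)/189) = 1/(87336 - 1/189*(-6)) = 1/(87336 + 2/63) = 1/(5502170/63) = 63/5502170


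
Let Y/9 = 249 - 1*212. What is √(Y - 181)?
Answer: 2*√38 ≈ 12.329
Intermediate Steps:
Y = 333 (Y = 9*(249 - 1*212) = 9*(249 - 212) = 9*37 = 333)
√(Y - 181) = √(333 - 181) = √152 = 2*√38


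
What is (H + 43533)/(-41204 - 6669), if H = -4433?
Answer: -39100/47873 ≈ -0.81674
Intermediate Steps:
(H + 43533)/(-41204 - 6669) = (-4433 + 43533)/(-41204 - 6669) = 39100/(-47873) = 39100*(-1/47873) = -39100/47873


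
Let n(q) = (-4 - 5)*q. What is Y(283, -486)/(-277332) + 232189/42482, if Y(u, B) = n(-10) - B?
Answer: 487643713/89254682 ≈ 5.4635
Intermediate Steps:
n(q) = -9*q
Y(u, B) = 90 - B (Y(u, B) = -9*(-10) - B = 90 - B)
Y(283, -486)/(-277332) + 232189/42482 = (90 - 1*(-486))/(-277332) + 232189/42482 = (90 + 486)*(-1/277332) + 232189*(1/42482) = 576*(-1/277332) + 232189/42482 = -48/23111 + 232189/42482 = 487643713/89254682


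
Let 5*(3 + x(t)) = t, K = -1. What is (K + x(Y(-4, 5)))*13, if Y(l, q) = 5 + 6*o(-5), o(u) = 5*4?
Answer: 273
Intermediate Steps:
o(u) = 20
Y(l, q) = 125 (Y(l, q) = 5 + 6*20 = 5 + 120 = 125)
x(t) = -3 + t/5
(K + x(Y(-4, 5)))*13 = (-1 + (-3 + (⅕)*125))*13 = (-1 + (-3 + 25))*13 = (-1 + 22)*13 = 21*13 = 273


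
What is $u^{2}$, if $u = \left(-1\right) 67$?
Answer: $4489$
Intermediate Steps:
$u = -67$
$u^{2} = \left(-67\right)^{2} = 4489$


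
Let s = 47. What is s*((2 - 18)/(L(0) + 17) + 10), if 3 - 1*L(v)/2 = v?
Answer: 10058/23 ≈ 437.30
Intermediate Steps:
L(v) = 6 - 2*v
s*((2 - 18)/(L(0) + 17) + 10) = 47*((2 - 18)/((6 - 2*0) + 17) + 10) = 47*(-16/((6 + 0) + 17) + 10) = 47*(-16/(6 + 17) + 10) = 47*(-16/23 + 10) = 47*(214/23) = 10058/23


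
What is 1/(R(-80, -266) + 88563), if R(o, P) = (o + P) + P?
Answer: 1/87951 ≈ 1.1370e-5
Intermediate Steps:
R(o, P) = o + 2*P (R(o, P) = (P + o) + P = o + 2*P)
1/(R(-80, -266) + 88563) = 1/((-80 + 2*(-266)) + 88563) = 1/((-80 - 532) + 88563) = 1/(-612 + 88563) = 1/87951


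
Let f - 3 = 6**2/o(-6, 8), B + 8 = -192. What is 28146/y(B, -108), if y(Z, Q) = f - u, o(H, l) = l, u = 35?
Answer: -56292/55 ≈ -1023.5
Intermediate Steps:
B = -200 (B = -8 - 192 = -200)
f = 15/2 (f = 3 + 6**2/8 = 3 + 36*(1/8) = 3 + 9/2 = 15/2 ≈ 7.5000)
y(Z, Q) = -55/2 (y(Z, Q) = 15/2 - 1*35 = 15/2 - 35 = -55/2)
28146/y(B, -108) = 28146/(-55/2) = 28146*(-2/55) = -56292/55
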